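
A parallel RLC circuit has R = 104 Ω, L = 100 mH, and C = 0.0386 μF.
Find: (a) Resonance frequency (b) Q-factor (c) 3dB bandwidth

Step 1 — Resonance: ω₀ = 1/√(LC) = 1/√(0.1·3.86e-08) = 1.61e+04 rad/s.
Step 2 — f₀ = ω₀/(2π) = 2562 Hz.
Step 3 — Parallel Q: Q = R/(ω₀L) = 104/(1.61e+04·0.1) = 0.06461.
Step 4 — Bandwidth: Δω = ω₀/Q = 2.491e+05 rad/s; BW = Δω/(2π) = 3.965e+04 Hz.

(a) f₀ = 2562 Hz  (b) Q = 0.06461  (c) BW = 3.965e+04 Hz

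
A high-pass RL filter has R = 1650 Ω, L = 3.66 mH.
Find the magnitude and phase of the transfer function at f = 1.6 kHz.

Step 1 — Angular frequency: ω = 2π·1600 = 1.005e+04 rad/s.
Step 2 — Transfer function: H(jω) = jωL/(R + jωL).
Step 3 — Numerator jωL = j·36.79; denominator R + jωL = 1650 + j36.79.
Step 4 — H = 0.000497 + j0.02229.
Step 5 — Magnitude: |H| = 0.02229 (-33.0 dB); phase: φ = 88.7°.

|H| = 0.02229 (-33.0 dB), φ = 88.7°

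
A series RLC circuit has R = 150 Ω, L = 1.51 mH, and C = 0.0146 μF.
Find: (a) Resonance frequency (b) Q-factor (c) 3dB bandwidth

Step 1 — Resonance: ω₀ = 1/√(LC) = 1/√(0.00151·1.46e-08) = 2.13e+05 rad/s.
Step 2 — f₀ = ω₀/(2π) = 3.39e+04 Hz.
Step 3 — Series Q: Q = ω₀L/R = 2.13e+05·0.00151/150 = 2.144.
Step 4 — Bandwidth: Δω = ω₀/Q = 9.934e+04 rad/s; BW = Δω/(2π) = 1.581e+04 Hz.

(a) f₀ = 3.39e+04 Hz  (b) Q = 2.144  (c) BW = 1.581e+04 Hz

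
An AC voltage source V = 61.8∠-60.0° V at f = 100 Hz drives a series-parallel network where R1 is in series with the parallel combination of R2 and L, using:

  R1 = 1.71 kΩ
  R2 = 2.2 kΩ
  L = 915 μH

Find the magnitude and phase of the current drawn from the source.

Step 1 — Angular frequency: ω = 2π·f = 2π·100 = 628.3 rad/s.
Step 2 — Component impedances:
  R1: Z = R = 1710 Ω
  R2: Z = R = 2200 Ω
  L: Z = jωL = j·628.3·0.000915 = 0 + j0.5749 Ω
Step 3 — Parallel branch: R2 || L = 1/(1/R2 + 1/L) = 0.0001502 + j0.5749 Ω.
Step 4 — Series with R1: Z_total = R1 + (R2 || L) = 1710 + j0.5749 Ω = 1710∠0.0° Ω.
Step 5 — Source phasor: V = 61.8∠-60.0° V = 30.9 - j53.52 V.
Step 6 — Ohm's law: I = V / Z_total = (30.9 - j53.52) / (1710 + j0.5749) = 0.01806 - j0.0313 A.
Step 7 — Convert to polar: |I| = 0.03614 A, ∠I = -60.0°.

I = 0.03614∠-60.0° A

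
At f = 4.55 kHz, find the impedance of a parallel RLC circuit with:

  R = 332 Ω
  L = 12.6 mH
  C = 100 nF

Step 1 — Angular frequency: ω = 2π·f = 2π·4550 = 2.859e+04 rad/s.
Step 2 — Component impedances:
  R: Z = R = 332 Ω
  L: Z = jωL = j·2.859e+04·0.0126 = 0 + j360.2 Ω
  C: Z = 1/(jωC) = -j/(ω·C) = 0 - j349.8 Ω
Step 3 — Parallel combination: 1/Z_total = 1/R + 1/L + 1/C; Z_total = 331.7 - j9.112 Ω = 331.9∠-1.6° Ω.

Z = 331.7 - j9.112 Ω = 331.9∠-1.6° Ω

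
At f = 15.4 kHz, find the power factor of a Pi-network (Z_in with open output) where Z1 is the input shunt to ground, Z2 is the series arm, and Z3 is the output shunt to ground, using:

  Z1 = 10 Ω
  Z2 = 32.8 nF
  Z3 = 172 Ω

Step 1 — Angular frequency: ω = 2π·f = 2π·1.54e+04 = 9.676e+04 rad/s.
Step 2 — Component impedances:
  Z1: Z = R = 10 Ω
  Z2: Z = 1/(jωC) = -j/(ω·C) = 0 - j315.1 Ω
  Z3: Z = R = 172 Ω
Step 3 — With open output, the series arm Z2 and the output shunt Z3 appear in series to ground: Z2 + Z3 = 172 - j315.1 Ω.
Step 4 — Parallel with input shunt Z1: Z_in = Z1 || (Z2 + Z3) = 9.863 - j0.238 Ω = 9.865∠-1.4° Ω.
Step 5 — Power factor: PF = cos(φ) = Re(Z)/|Z| = 9.8625/9.8654 = 0.9997.
Step 6 — Type: Im(Z) = -0.238 ⇒ leading (phase φ = -1.4°).

PF = 0.9997 (leading, φ = -1.4°)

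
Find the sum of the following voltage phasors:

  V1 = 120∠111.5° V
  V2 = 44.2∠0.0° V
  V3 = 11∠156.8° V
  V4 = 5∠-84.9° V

Step 1 — Convert each phasor to rectangular form:
  V1 = 120·(cos(111.5°) + j·sin(111.5°)) = -43.98 + j111.7 V
  V2 = 44.2·(cos(0.0°) + j·sin(0.0°)) = 44.2 V
  V3 = 11·(cos(156.8°) + j·sin(156.8°)) = -10.11 + j4.333 V
  V4 = 5·(cos(-84.9°) + j·sin(-84.9°)) = 0.4445 - j4.98 V
Step 2 — Sum components: V_total = -9.446 + j111 V.
Step 3 — Convert to polar: |V_total| = 111.4 V, ∠V_total = 94.9°.

V_total = 111.4∠94.9° V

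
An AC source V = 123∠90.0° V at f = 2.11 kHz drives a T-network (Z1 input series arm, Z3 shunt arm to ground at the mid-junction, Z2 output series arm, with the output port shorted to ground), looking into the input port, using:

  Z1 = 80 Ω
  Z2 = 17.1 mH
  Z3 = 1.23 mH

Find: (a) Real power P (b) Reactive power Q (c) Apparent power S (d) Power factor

Step 1 — Angular frequency: ω = 2π·f = 2π·2110 = 1.326e+04 rad/s.
Step 2 — Component impedances:
  Z1: Z = R = 80 Ω
  Z2: Z = jωL = j·1.326e+04·0.0171 = 0 + j226.7 Ω
  Z3: Z = jωL = j·1.326e+04·0.00123 = 0 + j16.31 Ω
Step 3 — With the output port shorted to ground, the output series arm Z2 runs from the junction to ground; the shunt arm Z3 also runs from the junction to ground. They appear in parallel: Z3 || Z2 = 0 + j15.21 Ω.
Step 4 — Series with input arm Z1: Z_in = Z1 + (Z3 || Z2) = 80 + j15.21 Ω = 81.43∠10.8° Ω.
Step 5 — Source phasor: V = 123∠90.0° V = 0 + j123 V.
Step 6 — Current: I = V / Z = 0.2822 + j1.484 A = 1.51∠79.2° A.
Step 7 — Complex power: S = V·I* = 182.5 + j34.71 VA.
Step 8 — Real power: P = Re(S) = 182.5 W.
Step 9 — Reactive power: Q = Im(S) = 34.71 VAR.
Step 10 — Apparent power: |S| = 185.8 VA.
Step 11 — Power factor: PF = P/|S| = 0.9824 (lagging).

(a) P = 182.5 W  (b) Q = 34.71 VAR  (c) S = 185.8 VA  (d) PF = 0.9824 (lagging)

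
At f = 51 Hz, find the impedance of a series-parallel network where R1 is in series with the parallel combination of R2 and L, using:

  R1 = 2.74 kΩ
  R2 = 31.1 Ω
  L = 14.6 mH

Step 1 — Angular frequency: ω = 2π·f = 2π·51 = 320.4 rad/s.
Step 2 — Component impedances:
  R1: Z = R = 2740 Ω
  R2: Z = R = 31.1 Ω
  L: Z = jωL = j·320.4·0.0146 = 0 + j4.678 Ω
Step 3 — Parallel branch: R2 || L = 1/(1/R2 + 1/L) = 0.6882 + j4.575 Ω.
Step 4 — Series with R1: Z_total = R1 + (R2 || L) = 2741 + j4.575 Ω = 2741∠0.1° Ω.

Z = 2741 + j4.575 Ω = 2741∠0.1° Ω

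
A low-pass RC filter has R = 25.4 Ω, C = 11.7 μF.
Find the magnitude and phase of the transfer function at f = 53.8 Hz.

Step 1 — Angular frequency: ω = 2π·53.8 = 338 rad/s.
Step 2 — Transfer function: H(jω) = 1/(1 + jωRC).
Step 3 — Denominator: 1 + jωRC = 1 + j·338·25.4·1.17e-05 = 1 + j0.1005.
Step 4 — H = 0.99 - j0.09945.
Step 5 — Magnitude: |H| = 0.995 (-0.0 dB); phase: φ = -5.7°.

|H| = 0.995 (-0.0 dB), φ = -5.7°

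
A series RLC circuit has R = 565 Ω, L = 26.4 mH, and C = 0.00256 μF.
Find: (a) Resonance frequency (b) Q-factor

Step 1 — Resonance condition Im(Z)=0 gives ω₀ = 1/√(LC).
Step 2 — ω₀ = 1/√(0.0264·2.56e-09) = 1.216e+05 rad/s.
Step 3 — f₀ = ω₀/(2π) = 1.936e+04 Hz.
Step 4 — Series Q: Q = ω₀L/R = 1.216e+05·0.0264/565 = 5.684.

(a) f₀ = 1.936e+04 Hz  (b) Q = 5.684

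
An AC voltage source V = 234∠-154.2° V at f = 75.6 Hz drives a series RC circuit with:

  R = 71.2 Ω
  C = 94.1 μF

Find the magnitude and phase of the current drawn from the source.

Step 1 — Angular frequency: ω = 2π·f = 2π·75.6 = 475 rad/s.
Step 2 — Component impedances:
  R: Z = R = 71.2 Ω
  C: Z = 1/(jωC) = -j/(ω·C) = 0 - j22.37 Ω
Step 3 — Series combination: Z_total = R + C = 71.2 - j22.37 Ω = 74.63∠-17.4° Ω.
Step 4 — Source phasor: V = 234∠-154.2° V = -210.7 - j101.8 V.
Step 5 — Ohm's law: I = V / Z_total = (-210.7 - j101.8) / (71.2 - j22.37) = -2.284 - j2.148 A.
Step 6 — Convert to polar: |I| = 3.135 A, ∠I = -136.8°.

I = 3.135∠-136.8° A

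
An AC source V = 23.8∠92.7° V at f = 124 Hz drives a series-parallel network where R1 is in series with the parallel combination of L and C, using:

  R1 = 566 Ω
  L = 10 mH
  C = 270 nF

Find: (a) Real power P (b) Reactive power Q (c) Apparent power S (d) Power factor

Step 1 — Angular frequency: ω = 2π·f = 2π·124 = 779.1 rad/s.
Step 2 — Component impedances:
  R1: Z = R = 566 Ω
  L: Z = jωL = j·779.1·0.01 = 0 + j7.791 Ω
  C: Z = 1/(jωC) = -j/(ω·C) = 0 - j4754 Ω
Step 3 — Parallel branch: L || C = 1/(1/L + 1/C) = 0 + j7.804 Ω.
Step 4 — Series with R1: Z_total = R1 + (L || C) = 566 + j7.804 Ω = 566.1∠0.8° Ω.
Step 5 — Source phasor: V = 23.8∠92.7° V = -1.121 + j23.77 V.
Step 6 — Current: I = V / Z = -0.001401 + j0.04202 A = 0.04205∠91.9° A.
Step 7 — Complex power: S = V·I* = 1.001 + j0.0138 VA.
Step 8 — Real power: P = Re(S) = 1.001 W.
Step 9 — Reactive power: Q = Im(S) = 0.0138 VAR.
Step 10 — Apparent power: |S| = 1.001 VA.
Step 11 — Power factor: PF = P/|S| = 0.9999 (lagging).

(a) P = 1.001 W  (b) Q = 0.0138 VAR  (c) S = 1.001 VA  (d) PF = 0.9999 (lagging)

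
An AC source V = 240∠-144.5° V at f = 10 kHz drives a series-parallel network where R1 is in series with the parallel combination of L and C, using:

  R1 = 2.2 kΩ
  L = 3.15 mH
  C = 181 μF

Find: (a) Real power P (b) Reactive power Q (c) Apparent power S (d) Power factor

Step 1 — Angular frequency: ω = 2π·f = 2π·1e+04 = 6.283e+04 rad/s.
Step 2 — Component impedances:
  R1: Z = R = 2200 Ω
  L: Z = jωL = j·6.283e+04·0.00315 = 0 + j197.9 Ω
  C: Z = 1/(jωC) = -j/(ω·C) = 0 - j0.08793 Ω
Step 3 — Parallel branch: L || C = 1/(1/L + 1/C) = 0 - j0.08797 Ω.
Step 4 — Series with R1: Z_total = R1 + (L || C) = 2200 - j0.08797 Ω = 2200∠-0.0° Ω.
Step 5 — Source phasor: V = 240∠-144.5° V = -195.4 - j139.4 V.
Step 6 — Current: I = V / Z = -0.08881 - j0.06335 A = 0.1091∠-144.5° A.
Step 7 — Complex power: S = V·I* = 26.18 - j0.001047 VA.
Step 8 — Real power: P = Re(S) = 26.18 W.
Step 9 — Reactive power: Q = Im(S) = -0.001047 VAR.
Step 10 — Apparent power: |S| = 26.18 VA.
Step 11 — Power factor: PF = P/|S| = 1 (leading).

(a) P = 26.18 W  (b) Q = -0.001047 VAR  (c) S = 26.18 VA  (d) PF = 1 (leading)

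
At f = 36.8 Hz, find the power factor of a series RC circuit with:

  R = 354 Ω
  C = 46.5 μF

Step 1 — Angular frequency: ω = 2π·f = 2π·36.8 = 231.2 rad/s.
Step 2 — Component impedances:
  R: Z = R = 354 Ω
  C: Z = 1/(jωC) = -j/(ω·C) = 0 - j93.01 Ω
Step 3 — Series combination: Z_total = R + C = 354 - j93.01 Ω = 366∠-14.7° Ω.
Step 4 — Power factor: PF = cos(φ) = Re(Z)/|Z| = 354/366 = 0.9672.
Step 5 — Type: Im(Z) = -93.01 ⇒ leading (phase φ = -14.7°).

PF = 0.9672 (leading, φ = -14.7°)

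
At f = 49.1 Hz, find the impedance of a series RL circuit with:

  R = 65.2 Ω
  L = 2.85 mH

Step 1 — Angular frequency: ω = 2π·f = 2π·49.1 = 308.5 rad/s.
Step 2 — Component impedances:
  R: Z = R = 65.2 Ω
  L: Z = jωL = j·308.5·0.00285 = 0 + j0.8792 Ω
Step 3 — Series combination: Z_total = R + L = 65.2 + j0.8792 Ω = 65.21∠0.8° Ω.

Z = 65.2 + j0.8792 Ω = 65.21∠0.8° Ω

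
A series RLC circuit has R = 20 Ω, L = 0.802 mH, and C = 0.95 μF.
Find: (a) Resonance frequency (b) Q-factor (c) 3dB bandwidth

Step 1 — Resonance condition Im(Z)=0 gives ω₀ = 1/√(LC).
Step 2 — ω₀ = 1/√(0.000802·9.5e-07) = 3.623e+04 rad/s.
Step 3 — f₀ = ω₀/(2π) = 5766 Hz.
Step 4 — Series Q: Q = ω₀L/R = 3.623e+04·0.000802/20 = 1.453.
Step 5 — 3dB bandwidth: Δω = ω₀/Q = 2.494e+04 rad/s; BW = Δω/(2π) = 3969 Hz.

(a) f₀ = 5766 Hz  (b) Q = 1.453  (c) BW = 3969 Hz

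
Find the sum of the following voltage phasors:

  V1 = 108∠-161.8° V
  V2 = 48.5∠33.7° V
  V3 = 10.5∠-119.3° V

Step 1 — Convert each phasor to rectangular form:
  V1 = 108·(cos(-161.8°) + j·sin(-161.8°)) = -102.6 - j33.73 V
  V2 = 48.5·(cos(33.7°) + j·sin(33.7°)) = 40.35 + j26.91 V
  V3 = 10.5·(cos(-119.3°) + j·sin(-119.3°)) = -5.139 - j9.157 V
Step 2 — Sum components: V_total = -67.39 - j15.98 V.
Step 3 — Convert to polar: |V_total| = 69.25 V, ∠V_total = -166.7°.

V_total = 69.25∠-166.7° V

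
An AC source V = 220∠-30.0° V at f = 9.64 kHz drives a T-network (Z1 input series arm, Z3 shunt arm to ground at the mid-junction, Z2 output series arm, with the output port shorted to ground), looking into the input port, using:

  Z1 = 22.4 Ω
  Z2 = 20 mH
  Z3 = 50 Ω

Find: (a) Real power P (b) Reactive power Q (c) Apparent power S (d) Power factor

Step 1 — Angular frequency: ω = 2π·f = 2π·9640 = 6.057e+04 rad/s.
Step 2 — Component impedances:
  Z1: Z = R = 22.4 Ω
  Z2: Z = jωL = j·6.057e+04·0.02 = 0 + j1211 Ω
  Z3: Z = R = 50 Ω
Step 3 — With the output port shorted to ground, the output series arm Z2 runs from the junction to ground; the shunt arm Z3 also runs from the junction to ground. They appear in parallel: Z3 || Z2 = 49.91 + j2.06 Ω.
Step 4 — Series with input arm Z1: Z_in = Z1 + (Z3 || Z2) = 72.31 + j2.06 Ω = 72.34∠1.6° Ω.
Step 5 — Source phasor: V = 220∠-30.0° V = 190.5 - j110 V.
Step 6 — Current: I = V / Z = 2.589 - j1.595 A = 3.041∠-31.6° A.
Step 7 — Complex power: S = V·I* = 668.8 + j19.05 VA.
Step 8 — Real power: P = Re(S) = 668.8 W.
Step 9 — Reactive power: Q = Im(S) = 19.05 VAR.
Step 10 — Apparent power: |S| = 669 VA.
Step 11 — Power factor: PF = P/|S| = 0.9996 (lagging).

(a) P = 668.8 W  (b) Q = 19.05 VAR  (c) S = 669 VA  (d) PF = 0.9996 (lagging)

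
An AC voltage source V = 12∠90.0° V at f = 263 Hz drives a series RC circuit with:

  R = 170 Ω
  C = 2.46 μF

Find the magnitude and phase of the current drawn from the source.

Step 1 — Angular frequency: ω = 2π·f = 2π·263 = 1652 rad/s.
Step 2 — Component impedances:
  R: Z = R = 170 Ω
  C: Z = 1/(jωC) = -j/(ω·C) = 0 - j246 Ω
Step 3 — Series combination: Z_total = R + C = 170 - j246 Ω = 299∠-55.4° Ω.
Step 4 — Source phasor: V = 12∠90.0° V = 0 + j12 V.
Step 5 — Ohm's law: I = V / Z_total = (0 + j12) / (170 - j246) = -0.03301 + j0.02282 A.
Step 6 — Convert to polar: |I| = 0.04013 A, ∠I = 145.4°.

I = 0.04013∠145.4° A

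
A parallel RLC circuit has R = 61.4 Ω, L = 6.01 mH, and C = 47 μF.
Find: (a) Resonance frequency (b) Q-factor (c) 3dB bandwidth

Step 1 — Resonance: ω₀ = 1/√(LC) = 1/√(0.00601·4.7e-05) = 1882 rad/s.
Step 2 — f₀ = ω₀/(2π) = 299.5 Hz.
Step 3 — Parallel Q: Q = R/(ω₀L) = 61.4/(1882·0.00601) = 5.43.
Step 4 — Bandwidth: Δω = ω₀/Q = 346.5 rad/s; BW = Δω/(2π) = 55.15 Hz.

(a) f₀ = 299.5 Hz  (b) Q = 5.43  (c) BW = 55.15 Hz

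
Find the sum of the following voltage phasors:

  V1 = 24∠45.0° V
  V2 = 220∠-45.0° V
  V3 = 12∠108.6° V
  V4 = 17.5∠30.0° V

Step 1 — Convert each phasor to rectangular form:
  V1 = 24·(cos(45.0°) + j·sin(45.0°)) = 16.97 + j16.97 V
  V2 = 220·(cos(-45.0°) + j·sin(-45.0°)) = 155.6 - j155.6 V
  V3 = 12·(cos(108.6°) + j·sin(108.6°)) = -3.828 + j11.37 V
  V4 = 17.5·(cos(30.0°) + j·sin(30.0°)) = 15.16 + j8.75 V
Step 2 — Sum components: V_total = 183.9 - j118.5 V.
Step 3 — Convert to polar: |V_total| = 218.7 V, ∠V_total = -32.8°.

V_total = 218.7∠-32.8° V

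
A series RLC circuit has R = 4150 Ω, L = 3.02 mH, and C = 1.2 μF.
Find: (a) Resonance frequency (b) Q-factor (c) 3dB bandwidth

Step 1 — Resonance: ω₀ = 1/√(LC) = 1/√(0.00302·1.2e-06) = 1.661e+04 rad/s.
Step 2 — f₀ = ω₀/(2π) = 2644 Hz.
Step 3 — Series Q: Q = ω₀L/R = 1.661e+04·0.00302/4150 = 0.01209.
Step 4 — Bandwidth: Δω = ω₀/Q = 1.374e+06 rad/s; BW = Δω/(2π) = 2.187e+05 Hz.

(a) f₀ = 2644 Hz  (b) Q = 0.01209  (c) BW = 2.187e+05 Hz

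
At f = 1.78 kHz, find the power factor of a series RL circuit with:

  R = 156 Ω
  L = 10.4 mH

Step 1 — Angular frequency: ω = 2π·f = 2π·1780 = 1.118e+04 rad/s.
Step 2 — Component impedances:
  R: Z = R = 156 Ω
  L: Z = jωL = j·1.118e+04·0.0104 = 0 + j116.3 Ω
Step 3 — Series combination: Z_total = R + L = 156 + j116.3 Ω = 194.6∠36.7° Ω.
Step 4 — Power factor: PF = cos(φ) = Re(Z)/|Z| = 156/194.59 = 0.8017.
Step 5 — Type: Im(Z) = 116.3 ⇒ lagging (phase φ = 36.7°).

PF = 0.8017 (lagging, φ = 36.7°)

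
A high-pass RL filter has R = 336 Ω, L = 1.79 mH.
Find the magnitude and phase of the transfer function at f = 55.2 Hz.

Step 1 — Angular frequency: ω = 2π·55.2 = 346.8 rad/s.
Step 2 — Transfer function: H(jω) = jωL/(R + jωL).
Step 3 — Numerator jωL = j·0.6208; denominator R + jωL = 336 + j0.6208.
Step 4 — H = 3.414e-06 + j0.001848.
Step 5 — Magnitude: |H| = 0.001848 (-54.7 dB); phase: φ = 89.9°.

|H| = 0.001848 (-54.7 dB), φ = 89.9°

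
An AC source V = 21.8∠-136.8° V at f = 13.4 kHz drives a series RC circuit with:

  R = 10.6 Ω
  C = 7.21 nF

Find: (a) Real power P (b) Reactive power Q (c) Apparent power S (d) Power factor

Step 1 — Angular frequency: ω = 2π·f = 2π·1.34e+04 = 8.419e+04 rad/s.
Step 2 — Component impedances:
  R: Z = R = 10.6 Ω
  C: Z = 1/(jωC) = -j/(ω·C) = 0 - j1647 Ω
Step 3 — Series combination: Z_total = R + C = 10.6 - j1647 Ω = 1647∠-89.6° Ω.
Step 4 — Source phasor: V = 21.8∠-136.8° V = -15.89 - j14.92 V.
Step 5 — Current: I = V / Z = 0.008997 - j0.009705 A = 0.01323∠-47.2° A.
Step 6 — Complex power: S = V·I* = 0.001856 - j0.2885 VA.
Step 7 — Real power: P = Re(S) = 0.001856 W.
Step 8 — Reactive power: Q = Im(S) = -0.2885 VAR.
Step 9 — Apparent power: |S| = 0.2885 VA.
Step 10 — Power factor: PF = P/|S| = 0.006435 (leading).

(a) P = 0.001856 W  (b) Q = -0.2885 VAR  (c) S = 0.2885 VA  (d) PF = 0.006435 (leading)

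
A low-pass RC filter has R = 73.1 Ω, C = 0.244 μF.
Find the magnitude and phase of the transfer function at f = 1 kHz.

Step 1 — Angular frequency: ω = 2π·1000 = 6283 rad/s.
Step 2 — Transfer function: H(jω) = 1/(1 + jωRC).
Step 3 — Denominator: 1 + jωRC = 1 + j·6283·73.1·2.44e-07 = 1 + j0.1121.
Step 4 — H = 0.9876 - j0.1107.
Step 5 — Magnitude: |H| = 0.9938 (-0.1 dB); phase: φ = -6.4°.

|H| = 0.9938 (-0.1 dB), φ = -6.4°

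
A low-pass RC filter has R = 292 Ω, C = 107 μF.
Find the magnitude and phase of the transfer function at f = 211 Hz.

Step 1 — Angular frequency: ω = 2π·211 = 1326 rad/s.
Step 2 — Transfer function: H(jω) = 1/(1 + jωRC).
Step 3 — Denominator: 1 + jωRC = 1 + j·1326·292·0.000107 = 1 + j41.42.
Step 4 — H = 0.0005825 - j0.02413.
Step 5 — Magnitude: |H| = 0.02413 (-32.3 dB); phase: φ = -88.6°.

|H| = 0.02413 (-32.3 dB), φ = -88.6°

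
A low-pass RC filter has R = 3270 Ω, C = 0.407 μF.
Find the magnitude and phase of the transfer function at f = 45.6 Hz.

Step 1 — Angular frequency: ω = 2π·45.6 = 286.5 rad/s.
Step 2 — Transfer function: H(jω) = 1/(1 + jωRC).
Step 3 — Denominator: 1 + jωRC = 1 + j·286.5·3270·4.07e-07 = 1 + j0.3813.
Step 4 — H = 0.8731 - j0.3329.
Step 5 — Magnitude: |H| = 0.9344 (-0.6 dB); phase: φ = -20.9°.

|H| = 0.9344 (-0.6 dB), φ = -20.9°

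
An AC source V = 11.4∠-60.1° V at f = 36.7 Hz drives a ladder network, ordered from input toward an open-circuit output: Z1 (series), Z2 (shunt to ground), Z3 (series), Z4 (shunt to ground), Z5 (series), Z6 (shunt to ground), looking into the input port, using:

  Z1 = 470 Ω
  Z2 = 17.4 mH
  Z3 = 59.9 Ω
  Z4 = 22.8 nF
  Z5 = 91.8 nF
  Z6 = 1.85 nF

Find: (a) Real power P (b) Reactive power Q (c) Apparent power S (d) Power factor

Step 1 — Angular frequency: ω = 2π·f = 2π·36.7 = 230.6 rad/s.
Step 2 — Component impedances:
  Z1: Z = R = 470 Ω
  Z2: Z = jωL = j·230.6·0.0174 = 0 + j4.012 Ω
  Z3: Z = R = 59.9 Ω
  Z4: Z = 1/(jωC) = -j/(ω·C) = 0 - j1.902e+05 Ω
  Z5: Z = 1/(jωC) = -j/(ω·C) = 0 - j4.724e+04 Ω
  Z6: Z = 1/(jωC) = -j/(ω·C) = 0 - j2.344e+06 Ω
Step 3 — Ladder network (open output): work backward from the far end, alternating series and parallel combinations. Z_in = 470 + j4.012 Ω = 470∠0.5° Ω.
Step 4 — Source phasor: V = 11.4∠-60.1° V = 5.683 - j9.883 V.
Step 5 — Current: I = V / Z = 0.01191 - j0.02113 A = 0.02425∠-60.6° A.
Step 6 — Complex power: S = V·I* = 0.2765 + j0.00236 VA.
Step 7 — Real power: P = Re(S) = 0.2765 W.
Step 8 — Reactive power: Q = Im(S) = 0.00236 VAR.
Step 9 — Apparent power: |S| = 0.2765 VA.
Step 10 — Power factor: PF = P/|S| = 1 (lagging).

(a) P = 0.2765 W  (b) Q = 0.00236 VAR  (c) S = 0.2765 VA  (d) PF = 1 (lagging)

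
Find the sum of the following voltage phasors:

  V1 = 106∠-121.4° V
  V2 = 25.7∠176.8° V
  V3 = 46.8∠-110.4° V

Step 1 — Convert each phasor to rectangular form:
  V1 = 106·(cos(-121.4°) + j·sin(-121.4°)) = -55.23 - j90.48 V
  V2 = 25.7·(cos(176.8°) + j·sin(176.8°)) = -25.66 + j1.435 V
  V3 = 46.8·(cos(-110.4°) + j·sin(-110.4°)) = -16.31 - j43.86 V
Step 2 — Sum components: V_total = -97.2 - j132.9 V.
Step 3 — Convert to polar: |V_total| = 164.7 V, ∠V_total = -126.2°.

V_total = 164.7∠-126.2° V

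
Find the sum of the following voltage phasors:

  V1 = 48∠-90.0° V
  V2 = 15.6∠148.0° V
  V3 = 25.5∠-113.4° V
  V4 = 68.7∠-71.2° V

Step 1 — Convert each phasor to rectangular form:
  V1 = 48·(cos(-90.0°) + j·sin(-90.0°)) = 0 - j48 V
  V2 = 15.6·(cos(148.0°) + j·sin(148.0°)) = -13.23 + j8.267 V
  V3 = 25.5·(cos(-113.4°) + j·sin(-113.4°)) = -10.13 - j23.4 V
  V4 = 68.7·(cos(-71.2°) + j·sin(-71.2°)) = 22.14 - j65.03 V
Step 2 — Sum components: V_total = -1.217 - j128.2 V.
Step 3 — Convert to polar: |V_total| = 128.2 V, ∠V_total = -90.5°.

V_total = 128.2∠-90.5° V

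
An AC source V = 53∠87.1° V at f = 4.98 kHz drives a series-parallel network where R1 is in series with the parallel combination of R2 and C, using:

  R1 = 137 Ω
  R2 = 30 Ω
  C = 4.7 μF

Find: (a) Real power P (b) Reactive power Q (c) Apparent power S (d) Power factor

Step 1 — Angular frequency: ω = 2π·f = 2π·4980 = 3.129e+04 rad/s.
Step 2 — Component impedances:
  R1: Z = R = 137 Ω
  R2: Z = R = 30 Ω
  C: Z = 1/(jωC) = -j/(ω·C) = 0 - j6.8 Ω
Step 3 — Parallel branch: R2 || C = 1/(1/R2 + 1/C) = 1.466 - j6.467 Ω.
Step 4 — Series with R1: Z_total = R1 + (R2 || C) = 138.5 - j6.467 Ω = 138.6∠-2.7° Ω.
Step 5 — Source phasor: V = 53∠87.1° V = 2.681 + j52.93 V.
Step 6 — Current: I = V / Z = 0.001507 + j0.3823 A = 0.3823∠89.8° A.
Step 7 — Complex power: S = V·I* = 20.24 - j0.9455 VA.
Step 8 — Real power: P = Re(S) = 20.24 W.
Step 9 — Reactive power: Q = Im(S) = -0.9455 VAR.
Step 10 — Apparent power: |S| = 20.26 VA.
Step 11 — Power factor: PF = P/|S| = 0.9989 (leading).

(a) P = 20.24 W  (b) Q = -0.9455 VAR  (c) S = 20.26 VA  (d) PF = 0.9989 (leading)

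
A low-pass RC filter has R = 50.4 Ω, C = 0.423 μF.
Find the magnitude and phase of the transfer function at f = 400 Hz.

Step 1 — Angular frequency: ω = 2π·400 = 2513 rad/s.
Step 2 — Transfer function: H(jω) = 1/(1 + jωRC).
Step 3 — Denominator: 1 + jωRC = 1 + j·2513·50.4·4.23e-07 = 1 + j0.05358.
Step 4 — H = 0.9971 - j0.05343.
Step 5 — Magnitude: |H| = 0.9986 (-0.0 dB); phase: φ = -3.1°.

|H| = 0.9986 (-0.0 dB), φ = -3.1°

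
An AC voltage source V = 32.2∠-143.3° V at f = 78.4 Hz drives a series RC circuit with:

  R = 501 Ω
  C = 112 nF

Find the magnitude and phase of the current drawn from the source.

Step 1 — Angular frequency: ω = 2π·f = 2π·78.4 = 492.6 rad/s.
Step 2 — Component impedances:
  R: Z = R = 501 Ω
  C: Z = 1/(jωC) = -j/(ω·C) = 0 - j1.813e+04 Ω
Step 3 — Series combination: Z_total = R + C = 501 - j1.813e+04 Ω = 1.813e+04∠-88.4° Ω.
Step 4 — Source phasor: V = 32.2∠-143.3° V = -25.82 - j19.24 V.
Step 5 — Ohm's law: I = V / Z_total = (-25.82 - j19.24) / (501 - j1.813e+04) = 0.001022 - j0.001453 A.
Step 6 — Convert to polar: |I| = 0.001776 A, ∠I = -54.9°.

I = 0.001776∠-54.9° A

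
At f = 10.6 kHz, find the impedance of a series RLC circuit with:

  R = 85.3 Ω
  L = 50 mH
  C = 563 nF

Step 1 — Angular frequency: ω = 2π·f = 2π·1.06e+04 = 6.66e+04 rad/s.
Step 2 — Component impedances:
  R: Z = R = 85.3 Ω
  L: Z = jωL = j·6.66e+04·0.05 = 0 + j3330 Ω
  C: Z = 1/(jωC) = -j/(ω·C) = 0 - j26.67 Ω
Step 3 — Series combination: Z_total = R + L + C = 85.3 + j3303 Ω = 3305∠88.5° Ω.

Z = 85.3 + j3303 Ω = 3305∠88.5° Ω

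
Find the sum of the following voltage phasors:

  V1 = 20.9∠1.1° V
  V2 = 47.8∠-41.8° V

Step 1 — Convert each phasor to rectangular form:
  V1 = 20.9·(cos(1.1°) + j·sin(1.1°)) = 20.9 + j0.4012 V
  V2 = 47.8·(cos(-41.8°) + j·sin(-41.8°)) = 35.63 - j31.86 V
Step 2 — Sum components: V_total = 56.53 - j31.46 V.
Step 3 — Convert to polar: |V_total| = 64.69 V, ∠V_total = -29.1°.

V_total = 64.69∠-29.1° V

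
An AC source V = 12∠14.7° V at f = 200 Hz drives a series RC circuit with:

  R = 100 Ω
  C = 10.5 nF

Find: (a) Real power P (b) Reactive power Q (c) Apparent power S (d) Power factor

Step 1 — Angular frequency: ω = 2π·f = 2π·200 = 1257 rad/s.
Step 2 — Component impedances:
  R: Z = R = 100 Ω
  C: Z = 1/(jωC) = -j/(ω·C) = 0 - j7.579e+04 Ω
Step 3 — Series combination: Z_total = R + C = 100 - j7.579e+04 Ω = 7.579e+04∠-89.9° Ω.
Step 4 — Source phasor: V = 12∠14.7° V = 11.61 + j3.045 V.
Step 5 — Current: I = V / Z = -3.998e-05 + j0.0001532 A = 0.0001583∠104.6° A.
Step 6 — Complex power: S = V·I* = 2.507e-06 - j0.0019 VA.
Step 7 — Real power: P = Re(S) = 2.507e-06 W.
Step 8 — Reactive power: Q = Im(S) = -0.0019 VAR.
Step 9 — Apparent power: |S| = 0.0019 VA.
Step 10 — Power factor: PF = P/|S| = 0.001319 (leading).

(a) P = 2.507e-06 W  (b) Q = -0.0019 VAR  (c) S = 0.0019 VA  (d) PF = 0.001319 (leading)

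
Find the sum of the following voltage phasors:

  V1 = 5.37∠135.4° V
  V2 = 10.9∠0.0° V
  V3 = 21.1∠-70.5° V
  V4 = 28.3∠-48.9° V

Step 1 — Convert each phasor to rectangular form:
  V1 = 5.37·(cos(135.4°) + j·sin(135.4°)) = -3.824 + j3.771 V
  V2 = 10.9·(cos(0.0°) + j·sin(0.0°)) = 10.9 V
  V3 = 21.1·(cos(-70.5°) + j·sin(-70.5°)) = 7.043 - j19.89 V
  V4 = 28.3·(cos(-48.9°) + j·sin(-48.9°)) = 18.6 - j21.33 V
Step 2 — Sum components: V_total = 32.72 - j37.45 V.
Step 3 — Convert to polar: |V_total| = 49.73 V, ∠V_total = -48.8°.

V_total = 49.73∠-48.8° V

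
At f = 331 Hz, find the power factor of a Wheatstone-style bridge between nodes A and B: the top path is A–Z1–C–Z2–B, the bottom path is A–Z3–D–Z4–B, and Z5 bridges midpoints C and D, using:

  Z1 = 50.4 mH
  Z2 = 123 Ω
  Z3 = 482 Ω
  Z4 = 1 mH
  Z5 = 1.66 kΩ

Step 1 — Angular frequency: ω = 2π·f = 2π·331 = 2080 rad/s.
Step 2 — Component impedances:
  Z1: Z = jωL = j·2080·0.0504 = 0 + j104.8 Ω
  Z2: Z = R = 123 Ω
  Z3: Z = R = 482 Ω
  Z4: Z = jωL = j·2080·0.001 = 0 + j2.08 Ω
  Z5: Z = R = 1660 Ω
Step 3 — Bridge requires nodal analysis (the Z5 bridge couples midpoints C and D, so the two paths cannot be reduced to a simple series/parallel combination). Setting node B to ground and injecting 1 A at node A, the 3-node admittance system at A, C, D solves to V_A = Z_AB = 104.1 + j66.51 Ω = 123.5∠32.6° Ω.
Step 4 — Power factor: PF = cos(φ) = Re(Z)/|Z| = 104.05/123.49 = 0.8426.
Step 5 — Type: Im(Z) = 66.51 ⇒ lagging (phase φ = 32.6°).

PF = 0.8426 (lagging, φ = 32.6°)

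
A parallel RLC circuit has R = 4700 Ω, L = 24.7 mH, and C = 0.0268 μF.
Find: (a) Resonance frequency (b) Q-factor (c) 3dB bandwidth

Step 1 — Resonance: ω₀ = 1/√(LC) = 1/√(0.0247·2.68e-08) = 3.887e+04 rad/s.
Step 2 — f₀ = ω₀/(2π) = 6186 Hz.
Step 3 — Parallel Q: Q = R/(ω₀L) = 4700/(3.887e+04·0.0247) = 4.896.
Step 4 — Bandwidth: Δω = ω₀/Q = 7939 rad/s; BW = Δω/(2π) = 1264 Hz.

(a) f₀ = 6186 Hz  (b) Q = 4.896  (c) BW = 1264 Hz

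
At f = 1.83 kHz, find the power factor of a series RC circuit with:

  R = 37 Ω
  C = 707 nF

Step 1 — Angular frequency: ω = 2π·f = 2π·1830 = 1.15e+04 rad/s.
Step 2 — Component impedances:
  R: Z = R = 37 Ω
  C: Z = 1/(jωC) = -j/(ω·C) = 0 - j123 Ω
Step 3 — Series combination: Z_total = R + C = 37 - j123 Ω = 128.5∠-73.3° Ω.
Step 4 — Power factor: PF = cos(φ) = Re(Z)/|Z| = 37/128.46 = 0.288.
Step 5 — Type: Im(Z) = -123 ⇒ leading (phase φ = -73.3°).

PF = 0.288 (leading, φ = -73.3°)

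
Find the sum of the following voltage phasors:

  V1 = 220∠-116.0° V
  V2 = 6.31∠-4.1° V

Step 1 — Convert each phasor to rectangular form:
  V1 = 220·(cos(-116.0°) + j·sin(-116.0°)) = -96.44 - j197.7 V
  V2 = 6.31·(cos(-4.1°) + j·sin(-4.1°)) = 6.294 - j0.4511 V
Step 2 — Sum components: V_total = -90.15 - j198.2 V.
Step 3 — Convert to polar: |V_total| = 217.7 V, ∠V_total = -114.5°.

V_total = 217.7∠-114.5° V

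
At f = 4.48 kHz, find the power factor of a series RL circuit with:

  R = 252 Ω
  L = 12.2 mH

Step 1 — Angular frequency: ω = 2π·f = 2π·4480 = 2.815e+04 rad/s.
Step 2 — Component impedances:
  R: Z = R = 252 Ω
  L: Z = jωL = j·2.815e+04·0.0122 = 0 + j343.4 Ω
Step 3 — Series combination: Z_total = R + L = 252 + j343.4 Ω = 426∠53.7° Ω.
Step 4 — Power factor: PF = cos(φ) = Re(Z)/|Z| = 252/425.95 = 0.5916.
Step 5 — Type: Im(Z) = 343.4 ⇒ lagging (phase φ = 53.7°).

PF = 0.5916 (lagging, φ = 53.7°)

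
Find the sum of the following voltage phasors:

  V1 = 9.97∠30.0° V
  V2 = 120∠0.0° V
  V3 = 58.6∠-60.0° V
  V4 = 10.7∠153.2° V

Step 1 — Convert each phasor to rectangular form:
  V1 = 9.97·(cos(30.0°) + j·sin(30.0°)) = 8.634 + j4.985 V
  V2 = 120·(cos(0.0°) + j·sin(0.0°)) = 120 V
  V3 = 58.6·(cos(-60.0°) + j·sin(-60.0°)) = 29.3 - j50.75 V
  V4 = 10.7·(cos(153.2°) + j·sin(153.2°)) = -9.551 + j4.824 V
Step 2 — Sum components: V_total = 148.4 - j40.94 V.
Step 3 — Convert to polar: |V_total| = 153.9 V, ∠V_total = -15.4°.

V_total = 153.9∠-15.4° V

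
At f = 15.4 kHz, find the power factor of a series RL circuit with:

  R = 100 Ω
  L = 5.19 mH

Step 1 — Angular frequency: ω = 2π·f = 2π·1.54e+04 = 9.676e+04 rad/s.
Step 2 — Component impedances:
  R: Z = R = 100 Ω
  L: Z = jωL = j·9.676e+04·0.00519 = 0 + j502.2 Ω
Step 3 — Series combination: Z_total = R + L = 100 + j502.2 Ω = 512∠78.7° Ω.
Step 4 — Power factor: PF = cos(φ) = Re(Z)/|Z| = 100/512 = 0.1953.
Step 5 — Type: Im(Z) = 502.2 ⇒ lagging (phase φ = 78.7°).

PF = 0.1953 (lagging, φ = 78.7°)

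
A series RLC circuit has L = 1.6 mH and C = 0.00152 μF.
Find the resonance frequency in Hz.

Step 1 — Resonance condition Im(Z)=0 gives ω₀ = 1/√(LC).
Step 2 — ω₀ = 1/√(0.0016·1.52e-09) = 6.412e+05 rad/s.
Step 3 — f₀ = ω₀/(2π) = 1.021e+05 Hz.

f₀ = 1.021e+05 Hz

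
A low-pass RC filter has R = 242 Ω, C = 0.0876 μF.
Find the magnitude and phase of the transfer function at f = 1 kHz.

Step 1 — Angular frequency: ω = 2π·1000 = 6283 rad/s.
Step 2 — Transfer function: H(jω) = 1/(1 + jωRC).
Step 3 — Denominator: 1 + jωRC = 1 + j·6283·242·8.76e-08 = 1 + j0.1332.
Step 4 — H = 0.9826 - j0.1309.
Step 5 — Magnitude: |H| = 0.9912 (-0.1 dB); phase: φ = -7.6°.

|H| = 0.9912 (-0.1 dB), φ = -7.6°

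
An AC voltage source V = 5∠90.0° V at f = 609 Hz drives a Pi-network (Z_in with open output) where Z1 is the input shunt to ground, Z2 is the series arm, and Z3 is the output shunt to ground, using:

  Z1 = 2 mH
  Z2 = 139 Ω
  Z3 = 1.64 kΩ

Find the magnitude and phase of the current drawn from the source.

Step 1 — Angular frequency: ω = 2π·f = 2π·609 = 3826 rad/s.
Step 2 — Component impedances:
  Z1: Z = jωL = j·3826·0.002 = 0 + j7.653 Ω
  Z2: Z = R = 139 Ω
  Z3: Z = R = 1640 Ω
Step 3 — With open output, the series arm Z2 and the output shunt Z3 appear in series to ground: Z2 + Z3 = 1779 Ω.
Step 4 — Parallel with input shunt Z1: Z_in = Z1 || (Z2 + Z3) = 0.03292 + j7.653 Ω = 7.653∠89.8° Ω.
Step 5 — Source phasor: V = 5∠90.0° V = 0 + j5 V.
Step 6 — Ohm's law: I = V / Z_total = (0 + j5) / (0.03292 + j7.653) = 0.6533 + j0.002811 A.
Step 7 — Convert to polar: |I| = 0.6534 A, ∠I = 0.2°.

I = 0.6534∠0.2° A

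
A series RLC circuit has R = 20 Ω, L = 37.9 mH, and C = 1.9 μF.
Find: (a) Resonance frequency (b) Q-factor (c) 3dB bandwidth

Step 1 — Resonance condition Im(Z)=0 gives ω₀ = 1/√(LC).
Step 2 — ω₀ = 1/√(0.0379·1.9e-06) = 3727 rad/s.
Step 3 — f₀ = ω₀/(2π) = 593.1 Hz.
Step 4 — Series Q: Q = ω₀L/R = 3727·0.0379/20 = 7.062.
Step 5 — 3dB bandwidth: Δω = ω₀/Q = 527.7 rad/s; BW = Δω/(2π) = 83.99 Hz.

(a) f₀ = 593.1 Hz  (b) Q = 7.062  (c) BW = 83.99 Hz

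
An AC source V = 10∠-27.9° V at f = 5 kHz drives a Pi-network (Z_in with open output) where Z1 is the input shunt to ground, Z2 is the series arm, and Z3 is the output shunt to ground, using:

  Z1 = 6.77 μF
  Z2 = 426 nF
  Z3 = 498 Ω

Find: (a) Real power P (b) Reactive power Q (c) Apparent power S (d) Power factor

Step 1 — Angular frequency: ω = 2π·f = 2π·5000 = 3.142e+04 rad/s.
Step 2 — Component impedances:
  Z1: Z = 1/(jωC) = -j/(ω·C) = 0 - j4.702 Ω
  Z2: Z = 1/(jωC) = -j/(ω·C) = 0 - j74.72 Ω
  Z3: Z = R = 498 Ω
Step 3 — With open output, the series arm Z2 and the output shunt Z3 appear in series to ground: Z2 + Z3 = 498 - j74.72 Ω.
Step 4 — Parallel with input shunt Z1: Z_in = Z1 || (Z2 + Z3) = 0.04329 - j4.695 Ω = 4.695∠-89.5° Ω.
Step 5 — Source phasor: V = 10∠-27.9° V = 8.838 - j4.679 V.
Step 6 — Current: I = V / Z = 1.014 + j1.873 A = 2.13∠61.6° A.
Step 7 — Complex power: S = V·I* = 0.1964 - j21.3 VA.
Step 8 — Real power: P = Re(S) = 0.1964 W.
Step 9 — Reactive power: Q = Im(S) = -21.3 VAR.
Step 10 — Apparent power: |S| = 21.3 VA.
Step 11 — Power factor: PF = P/|S| = 0.00922 (leading).

(a) P = 0.1964 W  (b) Q = -21.3 VAR  (c) S = 21.3 VA  (d) PF = 0.00922 (leading)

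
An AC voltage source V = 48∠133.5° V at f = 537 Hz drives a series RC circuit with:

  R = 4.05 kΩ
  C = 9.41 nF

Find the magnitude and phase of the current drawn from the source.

Step 1 — Angular frequency: ω = 2π·f = 2π·537 = 3374 rad/s.
Step 2 — Component impedances:
  R: Z = R = 4050 Ω
  C: Z = 1/(jωC) = -j/(ω·C) = 0 - j3.15e+04 Ω
Step 3 — Series combination: Z_total = R + C = 4050 - j3.15e+04 Ω = 3.176e+04∠-82.7° Ω.
Step 4 — Source phasor: V = 48∠133.5° V = -33.04 + j34.82 V.
Step 5 — Ohm's law: I = V / Z_total = (-33.04 + j34.82) / (4050 - j3.15e+04) = -0.00122 - j0.0008922 A.
Step 6 — Convert to polar: |I| = 0.001512 A, ∠I = -143.8°.

I = 0.001512∠-143.8° A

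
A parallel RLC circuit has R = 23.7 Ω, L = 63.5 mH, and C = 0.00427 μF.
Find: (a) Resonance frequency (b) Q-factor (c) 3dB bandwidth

Step 1 — Resonance: ω₀ = 1/√(LC) = 1/√(0.0635·4.27e-09) = 6.073e+04 rad/s.
Step 2 — f₀ = ω₀/(2π) = 9665 Hz.
Step 3 — Parallel Q: Q = R/(ω₀L) = 23.7/(6.073e+04·0.0635) = 0.006146.
Step 4 — Bandwidth: Δω = ω₀/Q = 9.882e+06 rad/s; BW = Δω/(2π) = 1.573e+06 Hz.

(a) f₀ = 9665 Hz  (b) Q = 0.006146  (c) BW = 1.573e+06 Hz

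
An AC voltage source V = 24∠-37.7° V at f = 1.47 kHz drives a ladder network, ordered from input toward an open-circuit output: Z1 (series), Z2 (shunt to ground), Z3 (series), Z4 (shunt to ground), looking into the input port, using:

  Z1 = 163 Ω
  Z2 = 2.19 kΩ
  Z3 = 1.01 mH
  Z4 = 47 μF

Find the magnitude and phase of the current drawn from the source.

Step 1 — Angular frequency: ω = 2π·f = 2π·1470 = 9236 rad/s.
Step 2 — Component impedances:
  Z1: Z = R = 163 Ω
  Z2: Z = R = 2190 Ω
  Z3: Z = jωL = j·9236·0.00101 = 0 + j9.329 Ω
  Z4: Z = 1/(jωC) = -j/(ω·C) = 0 - j2.304 Ω
Step 3 — Ladder network (open output): work backward from the far end, alternating series and parallel combinations. Z_in = 163 + j7.025 Ω = 163.2∠2.5° Ω.
Step 4 — Source phasor: V = 24∠-37.7° V = 18.99 - j14.68 V.
Step 5 — Ohm's law: I = V / Z_total = (18.99 - j14.68) / (163 + j7.025) = 0.1124 - j0.09487 A.
Step 6 — Convert to polar: |I| = 0.1471 A, ∠I = -40.2°.

I = 0.1471∠-40.2° A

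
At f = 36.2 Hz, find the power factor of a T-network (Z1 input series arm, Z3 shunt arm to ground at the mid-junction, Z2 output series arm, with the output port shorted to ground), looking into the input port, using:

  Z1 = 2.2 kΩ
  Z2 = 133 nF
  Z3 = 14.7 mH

Step 1 — Angular frequency: ω = 2π·f = 2π·36.2 = 227.5 rad/s.
Step 2 — Component impedances:
  Z1: Z = R = 2200 Ω
  Z2: Z = 1/(jωC) = -j/(ω·C) = 0 - j3.306e+04 Ω
  Z3: Z = jωL = j·227.5·0.0147 = 0 + j3.344 Ω
Step 3 — With the output port shorted to ground, the output series arm Z2 runs from the junction to ground; the shunt arm Z3 also runs from the junction to ground. They appear in parallel: Z3 || Z2 = 0 + j3.344 Ω.
Step 4 — Series with input arm Z1: Z_in = Z1 + (Z3 || Z2) = 2200 + j3.344 Ω = 2200∠0.1° Ω.
Step 5 — Power factor: PF = cos(φ) = Re(Z)/|Z| = 2200/2200 = 1.
Step 6 — Type: Im(Z) = 3.344 ⇒ lagging (phase φ = 0.1°).

PF = 1 (lagging, φ = 0.1°)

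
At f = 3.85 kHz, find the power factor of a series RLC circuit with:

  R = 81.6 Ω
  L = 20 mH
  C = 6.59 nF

Step 1 — Angular frequency: ω = 2π·f = 2π·3850 = 2.419e+04 rad/s.
Step 2 — Component impedances:
  R: Z = R = 81.6 Ω
  L: Z = jωL = j·2.419e+04·0.02 = 0 + j483.8 Ω
  C: Z = 1/(jωC) = -j/(ω·C) = 0 - j6273 Ω
Step 3 — Series combination: Z_total = R + L + C = 81.6 - j5789 Ω = 5790∠-89.2° Ω.
Step 4 — Power factor: PF = cos(φ) = Re(Z)/|Z| = 81.6/5790 = 0.01409.
Step 5 — Type: Im(Z) = -5789 ⇒ leading (phase φ = -89.2°).

PF = 0.01409 (leading, φ = -89.2°)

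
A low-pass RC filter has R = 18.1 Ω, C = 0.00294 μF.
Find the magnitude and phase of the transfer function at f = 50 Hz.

Step 1 — Angular frequency: ω = 2π·50 = 314.2 rad/s.
Step 2 — Transfer function: H(jω) = 1/(1 + jωRC).
Step 3 — Denominator: 1 + jωRC = 1 + j·314.2·18.1·2.94e-09 = 1 + j1.672e-05.
Step 4 — H = 1 - j1.672e-05.
Step 5 — Magnitude: |H| = 1 (-0.0 dB); phase: φ = -0.0°.

|H| = 1 (-0.0 dB), φ = -0.0°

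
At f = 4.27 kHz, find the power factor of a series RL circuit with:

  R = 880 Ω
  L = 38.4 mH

Step 1 — Angular frequency: ω = 2π·f = 2π·4270 = 2.683e+04 rad/s.
Step 2 — Component impedances:
  R: Z = R = 880 Ω
  L: Z = jωL = j·2.683e+04·0.0384 = 0 + j1030 Ω
Step 3 — Series combination: Z_total = R + L = 880 + j1030 Ω = 1355∠49.5° Ω.
Step 4 — Power factor: PF = cos(φ) = Re(Z)/|Z| = 880/1354.9 = 0.6495.
Step 5 — Type: Im(Z) = 1030 ⇒ lagging (phase φ = 49.5°).

PF = 0.6495 (lagging, φ = 49.5°)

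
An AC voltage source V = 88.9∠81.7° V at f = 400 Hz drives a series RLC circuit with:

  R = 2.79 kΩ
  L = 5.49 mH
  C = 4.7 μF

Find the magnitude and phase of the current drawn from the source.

Step 1 — Angular frequency: ω = 2π·f = 2π·400 = 2513 rad/s.
Step 2 — Component impedances:
  R: Z = R = 2790 Ω
  L: Z = jωL = j·2513·0.00549 = 0 + j13.8 Ω
  C: Z = 1/(jωC) = -j/(ω·C) = 0 - j84.66 Ω
Step 3 — Series combination: Z_total = R + L + C = 2790 - j70.86 Ω = 2791∠-1.5° Ω.
Step 4 — Source phasor: V = 88.9∠81.7° V = 12.83 + j87.97 V.
Step 5 — Ohm's law: I = V / Z_total = (12.83 + j87.97) / (2790 - j70.86) = 0.003797 + j0.03163 A.
Step 6 — Convert to polar: |I| = 0.03185 A, ∠I = 83.2°.

I = 0.03185∠83.2° A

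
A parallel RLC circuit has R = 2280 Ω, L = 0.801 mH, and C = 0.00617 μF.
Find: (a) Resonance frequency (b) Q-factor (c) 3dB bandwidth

Step 1 — Resonance: ω₀ = 1/√(LC) = 1/√(0.000801·6.17e-09) = 4.498e+05 rad/s.
Step 2 — f₀ = ω₀/(2π) = 7.159e+04 Hz.
Step 3 — Parallel Q: Q = R/(ω₀L) = 2280/(4.498e+05·0.000801) = 6.328.
Step 4 — Bandwidth: Δω = ω₀/Q = 7.109e+04 rad/s; BW = Δω/(2π) = 1.131e+04 Hz.

(a) f₀ = 7.159e+04 Hz  (b) Q = 6.328  (c) BW = 1.131e+04 Hz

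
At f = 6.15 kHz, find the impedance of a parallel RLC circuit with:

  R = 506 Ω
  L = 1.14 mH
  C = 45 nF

Step 1 — Angular frequency: ω = 2π·f = 2π·6150 = 3.864e+04 rad/s.
Step 2 — Component impedances:
  R: Z = R = 506 Ω
  L: Z = jωL = j·3.864e+04·0.00114 = 0 + j44.05 Ω
  C: Z = 1/(jωC) = -j/(ω·C) = 0 - j575.1 Ω
Step 3 — Parallel combination: 1/Z_total = 1/R + 1/L + 1/C; Z_total = 4.458 + j47.29 Ω = 47.5∠84.6° Ω.

Z = 4.458 + j47.29 Ω = 47.5∠84.6° Ω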